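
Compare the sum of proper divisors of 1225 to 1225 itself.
deficient

Proper divisors of 1225: sum = 1 + 5 + 7 + 25 + 35 + 49 + 175 + 245 = 542
Since 542 < 1225, 1225 is deficient.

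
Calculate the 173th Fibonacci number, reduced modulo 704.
277

Matrix identity: Q^n = [[F_(n+1), F_n], [F_n, F_(n-1)]] with Q = [[1,1],[1,0]].
n = 173 = 10101101₂. Square-and-multiply, entries mod 704:
Q^1 = [[1,1],[1,0]]
Q^2 = (Q^1)² = [[2,1],[1,1]]
Q^5 = (Q^2)²·Q = [[8,5],[5,3]]
Q^10 = (Q^5)² = [[89,55],[55,34]]
Q^21 = (Q^10)²·Q = [[111,386],[386,429]]
Q^43 = (Q^21)²·Q = [[157,101],[101,56]]
Q^86 = (Q^43)² = [[354,393],[393,665]]
Q^173 = (Q^86)²·Q = [[168,277],[277,595]]
F_173 mod 704 = Q^173[0][1] = 277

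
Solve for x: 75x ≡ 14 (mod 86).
x ≡ 30 (mod 86)

gcd(75, 86) = 1, which divides 14, so solutions exist.
Find 75^(-1) mod 86 by the extended Euclidean algorithm:
86 = 1 × 75 + 11  ⟹  11 = (1)·86 + (-1)·75
75 = 6 × 11 + 9  ⟹  9 = (-6)·86 + (7)·75
11 = 1 × 9 + 2  ⟹  2 = (7)·86 + (-8)·75
9 = 4 × 2 + 1  ⟹  1 = (-34)·86 + (39)·75
So (39)·75 ≡ 1 (mod 86), i.e. 75^(-1) ≡ 39 (mod 86).
x ≡ 39 × 14 = 546 ≡ 30 (mod 86).
Check: 75 × 30 = 2250 ≡ 14 (mod 86).
Unique solution: x ≡ 30 (mod 86)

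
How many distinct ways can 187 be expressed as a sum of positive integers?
1280011042268

p(n) counts ways to write n as a sum of positive integers (order ignored).
Euler's pentagonal recurrence: p(k) = p(k-1) + p(k-2) - p(k-5) - p(k-7) + p(k-12) + p(k-15) - ... (offsets j(3j∓1)/2, signs ++--, p(0)=1, p(<0)=0).
DP table for k = 0..186: p(0)=1, p(1)=1, p(2)=2, p(3)=3, p(4)=5, p(5)=7, p(6)=11, p(7)=15, p(8)=22, p(9)=30, p(10)=42, p(11)=56, p(12)=77, p(13)=101, p(14)=135, p(15)=176, p(16)=231, p(17)=297, p(18)=385, p(19)=490, p(20)=627, p(21)=792, p(22)=1002, p(23)=1255, p(24)=1575, p(25)=1958, p(26)=2436, p(27)=3010, p(28)=3718, p(29)=4565, p(30)=5604, p(31)=6842, p(32)=8349, p(33)=10143, p(34)=12310, p(35)=14883, p(36)=17977, p(37)=21637, p(38)=26015, p(39)=31185, p(40)=37338, p(41)=44583, p(42)=53174, p(43)=63261, p(44)=75175, p(45)=89134, p(46)=105558, p(47)=124754, p(48)=147273, p(49)=173525, p(50)=204226, p(51)=239943, p(52)=281589, p(53)=329931, p(54)=386155, p(55)=451276, p(56)=526823, p(57)=614154, p(58)=715220, p(59)=831820, p(60)=966467, p(61)=1121505, p(62)=1300156, p(63)=1505499, p(64)=1741630, p(65)=2012558, p(66)=2323520, p(67)=2679689, p(68)=3087735, p(69)=3554345, p(70)=4087968, p(71)=4697205, p(72)=5392783, p(73)=6185689, p(74)=7089500, p(75)=8118264, p(76)=9289091, p(77)=10619863, p(78)=12132164, p(79)=13848650, p(80)=15796476, p(81)=18004327, p(82)=20506255, p(83)=23338469, p(84)=26543660, p(85)=30167357, p(86)=34262962, p(87)=38887673, p(88)=44108109, p(89)=49995925, p(90)=56634173, p(91)=64112359, p(92)=72533807, p(93)=82010177, p(94)=92669720, p(95)=104651419, p(96)=118114304, p(97)=133230930, p(98)=150198136, p(99)=169229875, p(100)=190569292, p(101)=214481126, p(102)=241265379, p(103)=271248950, p(104)=304801365, p(105)=342325709, p(106)=384276336, p(107)=431149389, p(108)=483502844, p(109)=541946240, p(110)=607163746, p(111)=679903203, p(112)=761002156, p(113)=851376628, p(114)=952050665, p(115)=1064144451, p(116)=1188908248, p(117)=1327710076, p(118)=1482074143, p(119)=1653668665, p(120)=1844349560, p(121)=2056148051, p(122)=2291320912, p(123)=2552338241, p(124)=2841940500, p(125)=3163127352, p(126)=3519222692, p(127)=3913864295, p(128)=4351078600, p(129)=4835271870, p(130)=5371315400, p(131)=5964539504, p(132)=6620830889, p(133)=7346629512, p(134)=8149040695, p(135)=9035836076, p(136)=10015581680, p(137)=11097645016, p(138)=12292341831, p(139)=13610949895, p(140)=15065878135, p(141)=16670689208, p(142)=18440293320, p(143)=20390982757, p(144)=22540654445, p(145)=24908858009, p(146)=27517052599, p(147)=30388671978, p(148)=33549419497, p(149)=37027355200, p(150)=40853235313, p(151)=45060624582, p(152)=49686288421, p(153)=54770336324, p(154)=60356673280, p(155)=66493182097, p(156)=73232243759, p(157)=80630964769, p(158)=88751778802, p(159)=97662728555, p(160)=107438159466, p(161)=118159068427, p(162)=129913904637, p(163)=142798995930, p(164)=156919475295, p(165)=172389800255, p(166)=189334822579, p(167)=207890420102, p(168)=228204732751, p(169)=250438925115, p(170)=274768617130, p(171)=301384802048, p(172)=330495499613, p(173)=362326859895, p(174)=397125074750, p(175)=435157697830, p(176)=476715857290, p(177)=522115831195, p(178)=571701605655, p(179)=625846753120, p(180)=684957390936, p(181)=749474411781, p(182)=819876908323, p(183)=896684817527, p(184)=980462880430, p(185)=1071823774337, p(186)=1171432692373.
Final step: p(187) = p(186) + p(185) - p(182) - p(180) + p(175) + p(172) - p(165) - p(161) + p(152) + p(147) - p(136) - p(130) + p(117) + p(110) - p(95) - p(87) + p(70) + p(61) - p(42) - p(32) + p(11) + p(0)
= 1171432692373 + 1071823774337 - 819876908323 - 684957390936 + 435157697830 + 330495499613 - 172389800255 - 118159068427 + 49686288421 + 30388671978 - 10015581680 - 5371315400 + 1327710076 + 607163746 - 104651419 - 38887673 + 4087968 + 1121505 - 53174 - 8349 + 56 + 1
= 1280011042268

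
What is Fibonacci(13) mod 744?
233

Matrix identity: Q^n = [[F_(n+1), F_n], [F_n, F_(n-1)]] with Q = [[1,1],[1,0]].
n = 13 = 1101₂. Square-and-multiply, entries mod 744:
Q^1 = [[1,1],[1,0]]
Q^3 = (Q^1)²·Q = [[3,2],[2,1]]
Q^6 = (Q^3)² = [[13,8],[8,5]]
Q^13 = (Q^6)²·Q = [[377,233],[233,144]]
F_13 mod 744 = Q^13[0][1] = 233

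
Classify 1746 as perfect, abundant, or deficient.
abundant

Proper divisors of 1746: sum = 1 + 2 + 3 + 6 + 9 + 18 + 97 + 194 + 291 + 582 + 873 = 2076
Since 2076 > 1746, 1746 is abundant.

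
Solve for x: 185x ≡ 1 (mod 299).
139

gcd(185, 299) = 1, so the inverse exists.
Extended Euclidean algorithm on (299, 185):
299 = 1 × 185 + 114  ⟹  114 = (1)·299 + (-1)·185
185 = 1 × 114 + 71  ⟹  71 = (-1)·299 + (2)·185
114 = 1 × 71 + 43  ⟹  43 = (2)·299 + (-3)·185
71 = 1 × 43 + 28  ⟹  28 = (-3)·299 + (5)·185
43 = 1 × 28 + 15  ⟹  15 = (5)·299 + (-8)·185
28 = 1 × 15 + 13  ⟹  13 = (-8)·299 + (13)·185
15 = 1 × 13 + 2  ⟹  2 = (13)·299 + (-21)·185
13 = 6 × 2 + 1  ⟹  1 = (-86)·299 + (139)·185
So (139)·185 ≡ 1 (mod 299), i.e. 185^(-1) ≡ 139 (mod 299).
Check: 185 × 139 = 25715 ≡ 1 (mod 299)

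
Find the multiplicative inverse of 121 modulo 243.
241

gcd(121, 243) = 1, so the inverse exists.
Extended Euclidean algorithm on (243, 121):
243 = 2 × 121 + 1  ⟹  1 = (1)·243 + (-2)·121
So (-2)·121 ≡ 1 (mod 243), i.e. 121^(-1) ≡ -2 ≡ 241 (mod 243).
Check: 121 × 241 = 29161 ≡ 1 (mod 243)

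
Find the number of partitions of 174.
397125074750

p(n) counts ways to write n as a sum of positive integers (order ignored).
Euler's pentagonal recurrence: p(k) = p(k-1) + p(k-2) - p(k-5) - p(k-7) + p(k-12) + p(k-15) - ... (offsets j(3j∓1)/2, signs ++--, p(0)=1, p(<0)=0).
DP table for k = 0..173: p(0)=1, p(1)=1, p(2)=2, p(3)=3, p(4)=5, p(5)=7, p(6)=11, p(7)=15, p(8)=22, p(9)=30, p(10)=42, p(11)=56, p(12)=77, p(13)=101, p(14)=135, p(15)=176, p(16)=231, p(17)=297, p(18)=385, p(19)=490, p(20)=627, p(21)=792, p(22)=1002, p(23)=1255, p(24)=1575, p(25)=1958, p(26)=2436, p(27)=3010, p(28)=3718, p(29)=4565, p(30)=5604, p(31)=6842, p(32)=8349, p(33)=10143, p(34)=12310, p(35)=14883, p(36)=17977, p(37)=21637, p(38)=26015, p(39)=31185, p(40)=37338, p(41)=44583, p(42)=53174, p(43)=63261, p(44)=75175, p(45)=89134, p(46)=105558, p(47)=124754, p(48)=147273, p(49)=173525, p(50)=204226, p(51)=239943, p(52)=281589, p(53)=329931, p(54)=386155, p(55)=451276, p(56)=526823, p(57)=614154, p(58)=715220, p(59)=831820, p(60)=966467, p(61)=1121505, p(62)=1300156, p(63)=1505499, p(64)=1741630, p(65)=2012558, p(66)=2323520, p(67)=2679689, p(68)=3087735, p(69)=3554345, p(70)=4087968, p(71)=4697205, p(72)=5392783, p(73)=6185689, p(74)=7089500, p(75)=8118264, p(76)=9289091, p(77)=10619863, p(78)=12132164, p(79)=13848650, p(80)=15796476, p(81)=18004327, p(82)=20506255, p(83)=23338469, p(84)=26543660, p(85)=30167357, p(86)=34262962, p(87)=38887673, p(88)=44108109, p(89)=49995925, p(90)=56634173, p(91)=64112359, p(92)=72533807, p(93)=82010177, p(94)=92669720, p(95)=104651419, p(96)=118114304, p(97)=133230930, p(98)=150198136, p(99)=169229875, p(100)=190569292, p(101)=214481126, p(102)=241265379, p(103)=271248950, p(104)=304801365, p(105)=342325709, p(106)=384276336, p(107)=431149389, p(108)=483502844, p(109)=541946240, p(110)=607163746, p(111)=679903203, p(112)=761002156, p(113)=851376628, p(114)=952050665, p(115)=1064144451, p(116)=1188908248, p(117)=1327710076, p(118)=1482074143, p(119)=1653668665, p(120)=1844349560, p(121)=2056148051, p(122)=2291320912, p(123)=2552338241, p(124)=2841940500, p(125)=3163127352, p(126)=3519222692, p(127)=3913864295, p(128)=4351078600, p(129)=4835271870, p(130)=5371315400, p(131)=5964539504, p(132)=6620830889, p(133)=7346629512, p(134)=8149040695, p(135)=9035836076, p(136)=10015581680, p(137)=11097645016, p(138)=12292341831, p(139)=13610949895, p(140)=15065878135, p(141)=16670689208, p(142)=18440293320, p(143)=20390982757, p(144)=22540654445, p(145)=24908858009, p(146)=27517052599, p(147)=30388671978, p(148)=33549419497, p(149)=37027355200, p(150)=40853235313, p(151)=45060624582, p(152)=49686288421, p(153)=54770336324, p(154)=60356673280, p(155)=66493182097, p(156)=73232243759, p(157)=80630964769, p(158)=88751778802, p(159)=97662728555, p(160)=107438159466, p(161)=118159068427, p(162)=129913904637, p(163)=142798995930, p(164)=156919475295, p(165)=172389800255, p(166)=189334822579, p(167)=207890420102, p(168)=228204732751, p(169)=250438925115, p(170)=274768617130, p(171)=301384802048, p(172)=330495499613, p(173)=362326859895.
Final step: p(174) = p(173) + p(172) - p(169) - p(167) + p(162) + p(159) - p(152) - p(148) + p(139) + p(134) - p(123) - p(117) + p(104) + p(97) - p(82) - p(74) + p(57) + p(48) - p(29) - p(19)
= 362326859895 + 330495499613 - 250438925115 - 207890420102 + 129913904637 + 97662728555 - 49686288421 - 33549419497 + 13610949895 + 8149040695 - 2552338241 - 1327710076 + 304801365 + 133230930 - 20506255 - 7089500 + 614154 + 147273 - 4565 - 490
= 397125074750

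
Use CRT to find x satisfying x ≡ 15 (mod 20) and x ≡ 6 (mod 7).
55

Using Chinese Remainder Theorem:
M = 20 × 7 = 140
M1 = 7, M2 = 20
y1 = 7^(-1) mod 20 = 3
y2 = 20^(-1) mod 7 = 6
x = (15×7×3 + 6×20×6) mod 140 = 55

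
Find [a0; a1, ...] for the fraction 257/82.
[3; 7, 2, 5]

Euclidean algorithm steps:
257 = 3 × 82 + 11
82 = 7 × 11 + 5
11 = 2 × 5 + 1
5 = 5 × 1 + 0
Continued fraction: [3; 7, 2, 5]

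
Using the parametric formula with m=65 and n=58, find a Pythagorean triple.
(861, 7540, 7589)

Euclid's formula: a = m² - n², b = 2mn, c = m² + n²
m = 65, n = 58
a = 65² - 58² = 4225 - 3364 = 861
b = 2 × 65 × 58 = 7540
c = 65² + 58² = 4225 + 3364 = 7589
Verification: 861² + 7540² = 741321 + 56851600 = 57592921 = 7589² ✓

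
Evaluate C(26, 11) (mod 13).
0

Using Lucas' theorem:
Write n=26 and k=11 in base 13:
n in base 13: [2, 0]
k in base 13: [0, 11]
C(26,11) mod 13 = ∏ C(n_i, k_i) mod 13
Digit binomials (mod 13): C(2,0) = 1; C(0,11) = 0 (k_i > n_i)
Product: 1 × 0 = 0 ≡ 0 (mod 13)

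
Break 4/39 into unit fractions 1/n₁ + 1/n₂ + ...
1/10 + 1/390

Greedy algorithm:
4/39: ceiling(39/4) = 10, use 1/10
1/390: ceiling(390/1) = 390, use 1/390
Result: 4/39 = 1/10 + 1/390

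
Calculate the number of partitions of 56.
526823

p(n) counts ways to write n as a sum of positive integers (order ignored).
Euler's pentagonal recurrence: p(k) = p(k-1) + p(k-2) - p(k-5) - p(k-7) + p(k-12) + p(k-15) - ... (offsets j(3j∓1)/2, signs ++--, p(0)=1, p(<0)=0).
DP table for k = 0..55: p(0)=1, p(1)=1, p(2)=2, p(3)=3, p(4)=5, p(5)=7, p(6)=11, p(7)=15, p(8)=22, p(9)=30, p(10)=42, p(11)=56, p(12)=77, p(13)=101, p(14)=135, p(15)=176, p(16)=231, p(17)=297, p(18)=385, p(19)=490, p(20)=627, p(21)=792, p(22)=1002, p(23)=1255, p(24)=1575, p(25)=1958, p(26)=2436, p(27)=3010, p(28)=3718, p(29)=4565, p(30)=5604, p(31)=6842, p(32)=8349, p(33)=10143, p(34)=12310, p(35)=14883, p(36)=17977, p(37)=21637, p(38)=26015, p(39)=31185, p(40)=37338, p(41)=44583, p(42)=53174, p(43)=63261, p(44)=75175, p(45)=89134, p(46)=105558, p(47)=124754, p(48)=147273, p(49)=173525, p(50)=204226, p(51)=239943, p(52)=281589, p(53)=329931, p(54)=386155, p(55)=451276.
Final step: p(56) = p(55) + p(54) - p(51) - p(49) + p(44) + p(41) - p(34) - p(30) + p(21) + p(16) - p(5)
= 451276 + 386155 - 239943 - 173525 + 75175 + 44583 - 12310 - 5604 + 792 + 231 - 7
= 526823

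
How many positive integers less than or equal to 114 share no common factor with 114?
36

114 = 2 × 3 × 19
φ(n) = n × ∏(1 - 1/p) for each prime p dividing n
φ(114) = 114 × (1 - 1/2) × (1 - 1/3) × (1 - 1/19) = 36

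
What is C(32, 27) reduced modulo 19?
14

Using Lucas' theorem:
Write n=32 and k=27 in base 19:
n in base 19: [1, 13]
k in base 19: [1, 8]
C(32,27) mod 19 = ∏ C(n_i, k_i) mod 19
Digit binomials (mod 19): C(1,1) = 1; C(13,8) = 1287 ≡ 14
Product: 1 × 14 = 14 ≡ 14 (mod 19)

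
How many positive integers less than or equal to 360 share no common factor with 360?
96

360 = 2^3 × 3^2 × 5
φ(n) = n × ∏(1 - 1/p) for each prime p dividing n
φ(360) = 360 × (1 - 1/2) × (1 - 1/3) × (1 - 1/5) = 96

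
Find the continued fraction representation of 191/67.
[2; 1, 5, 1, 2, 3]

Euclidean algorithm steps:
191 = 2 × 67 + 57
67 = 1 × 57 + 10
57 = 5 × 10 + 7
10 = 1 × 7 + 3
7 = 2 × 3 + 1
3 = 3 × 1 + 0
Continued fraction: [2; 1, 5, 1, 2, 3]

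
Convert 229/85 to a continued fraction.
[2; 1, 2, 3, 1, 2, 2]

Euclidean algorithm steps:
229 = 2 × 85 + 59
85 = 1 × 59 + 26
59 = 2 × 26 + 7
26 = 3 × 7 + 5
7 = 1 × 5 + 2
5 = 2 × 2 + 1
2 = 2 × 1 + 0
Continued fraction: [2; 1, 2, 3, 1, 2, 2]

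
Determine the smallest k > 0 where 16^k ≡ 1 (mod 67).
33

67 is prime, so ord(16) divides φ(67) = 66.
Divisors of 66: 1, 2, 3, 6, 11, 22, 33, 66.
Repeated squaring: 16^1 ≡ 16, 16^2 ≡ 55, 16^4 ≡ 10, 16^8 ≡ 33, 16^16 ≡ 17, 16^32 ≡ 21, 16^64 ≡ 39 (mod 67).
Test 16^d mod 67 for each divisor d in increasing order:
16^1 ≡ 16
16^2 ≡ 55
16^3 = 16^2·16^1 ≡ 9
16^6 = 16^4·16^2 ≡ 14
16^11 = 16^8·16^2·16^1 ≡ 29
16^22 = 16^16·16^4·16^2 ≡ 37
16^33 = 16^32·16^1 ≡ 1  ← first divisor giving 1
The order is 33.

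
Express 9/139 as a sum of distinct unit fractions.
1/16 + 1/445 + 1/989680

Greedy algorithm:
9/139: ceiling(139/9) = 16, use 1/16
5/2224: ceiling(2224/5) = 445, use 1/445
1/989680: ceiling(989680/1) = 989680, use 1/989680
Result: 9/139 = 1/16 + 1/445 + 1/989680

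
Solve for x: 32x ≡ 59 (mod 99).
x ≡ 73 (mod 99)

gcd(32, 99) = 1, which divides 59, so solutions exist.
Find 32^(-1) mod 99 by the extended Euclidean algorithm:
99 = 3 × 32 + 3  ⟹  3 = (1)·99 + (-3)·32
32 = 10 × 3 + 2  ⟹  2 = (-10)·99 + (31)·32
3 = 1 × 2 + 1  ⟹  1 = (11)·99 + (-34)·32
So (-34)·32 ≡ 1 (mod 99), i.e. 32^(-1) ≡ -34 ≡ 65 (mod 99).
x ≡ 65 × 59 = 3835 ≡ 73 (mod 99).
Check: 32 × 73 = 2336 ≡ 59 (mod 99).
Unique solution: x ≡ 73 (mod 99)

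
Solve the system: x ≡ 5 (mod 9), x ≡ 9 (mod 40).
329

Using Chinese Remainder Theorem:
M = 9 × 40 = 360
M1 = 40, M2 = 9
y1 = 40^(-1) mod 9 = 7
y2 = 9^(-1) mod 40 = 9
x = (5×40×7 + 9×9×9) mod 360 = 329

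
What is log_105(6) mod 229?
53

Baby-step giant-step with step n = ⌈√229⌉ = 16.
Baby steps 105^j mod 229 (j:value) for j=0..15: 0:1, 1:105, 2:33, 3:30, 4:173, 5:74, 6:213, 7:152, 8:159, 9:207, 10:209, 11:190, 12:27, 13:87, 14:204, 15:123.
Giant-step multiplier: 105^(-16) ≡ 105^(228-16) = 105^212 ≡ 151 (mod 229).
Giant steps γ_i = 6·151^i mod 229: γ_0=6, γ_1=219, γ_2=93, γ_3=74 (in table at j=5).
x = i·n + j = 3·16 + 5 = 53.
Check: 105^53 ≡ 6 (mod 229).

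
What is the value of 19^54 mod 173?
55

Repeated squaring. Binary of 54 = 110110.
19^1 ≡ 19 (mod 173); 19^2 ≡ 15 (mod 173); 19^4 ≡ 52 (mod 173); 19^8 ≡ 109 (mod 173); 19^16 ≡ 117 (mod 173); 19^32 ≡ 22 (mod 173)
19^54 = 19^2 × 19^4 × 19^16 × 19^32 ≡ 55 (mod 173)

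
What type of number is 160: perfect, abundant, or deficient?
abundant

Proper divisors of 160: sum = 1 + 2 + 4 + 5 + 8 + 10 + 16 + 20 + 32 + 40 + 80 = 218
Since 218 > 160, 160 is abundant.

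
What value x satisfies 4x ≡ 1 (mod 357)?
268

gcd(4, 357) = 1, so the inverse exists.
Extended Euclidean algorithm on (357, 4):
357 = 89 × 4 + 1  ⟹  1 = (1)·357 + (-89)·4
So (-89)·4 ≡ 1 (mod 357), i.e. 4^(-1) ≡ -89 ≡ 268 (mod 357).
Check: 4 × 268 = 1072 ≡ 1 (mod 357)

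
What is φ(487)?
486

487 = 487
φ(n) = n × ∏(1 - 1/p) for each prime p dividing n
φ(487) = 487 × (1 - 1/487) = 486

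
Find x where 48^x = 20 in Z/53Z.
37

Baby-step giant-step with step n = ⌈√53⌉ = 8.
Baby steps 48^j mod 53 (j:value) for j=0..7: 0:1, 1:48, 2:25, 3:34, 4:42, 5:2, 6:43, 7:50.
Giant-step multiplier: 48^(-8) ≡ 48^(52-8) = 48^44 ≡ 46 (mod 53).
Giant steps γ_i = 20·46^i mod 53: γ_0=20, γ_1=19, γ_2=26, γ_3=30, γ_4=2 (in table at j=5).
x = i·n + j = 4·8 + 5 = 37.
Check: 48^37 ≡ 20 (mod 53).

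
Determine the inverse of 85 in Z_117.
106

gcd(85, 117) = 1, so the inverse exists.
Extended Euclidean algorithm on (117, 85):
117 = 1 × 85 + 32  ⟹  32 = (1)·117 + (-1)·85
85 = 2 × 32 + 21  ⟹  21 = (-2)·117 + (3)·85
32 = 1 × 21 + 11  ⟹  11 = (3)·117 + (-4)·85
21 = 1 × 11 + 10  ⟹  10 = (-5)·117 + (7)·85
11 = 1 × 10 + 1  ⟹  1 = (8)·117 + (-11)·85
So (-11)·85 ≡ 1 (mod 117), i.e. 85^(-1) ≡ -11 ≡ 106 (mod 117).
Check: 85 × 106 = 9010 ≡ 1 (mod 117)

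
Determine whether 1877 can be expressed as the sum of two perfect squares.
14² + 41² (a=14, b=41)

Factorization: 1877 = 1877
By Fermat: n is sum of two squares iff every prime p ≡ 3 (mod 4) appears to even power.
All primes ≡ 3 (mod 4) appear to even power.
Search a = 0, 1, 2, … for 1877 - a² a perfect square: first hit at a = 14: 1877 - 196 = 1681 = 41².
1877 = 14² + 41² = 196 + 1681 ✓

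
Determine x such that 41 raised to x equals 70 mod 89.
75

Baby-step giant-step with step n = ⌈√89⌉ = 10.
Baby steps 41^j mod 89 (j:value) for j=0..9: 0:1, 1:41, 2:79, 3:35, 4:11, 5:6, 6:68, 7:29, 8:32, 9:66.
Giant-step multiplier: 41^(-10) ≡ 41^(88-10) = 41^78 ≡ 47 (mod 89).
Giant steps γ_i = 70·47^i mod 89: γ_0=70, γ_1=86, γ_2=37, γ_3=48, γ_4=31, γ_5=33, γ_6=38, γ_7=6 (in table at j=5).
x = i·n + j = 7·10 + 5 = 75.
Check: 41^75 ≡ 70 (mod 89).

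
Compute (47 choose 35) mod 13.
0

Using Lucas' theorem:
Write n=47 and k=35 in base 13:
n in base 13: [3, 8]
k in base 13: [2, 9]
C(47,35) mod 13 = ∏ C(n_i, k_i) mod 13
Digit binomials (mod 13): C(3,2) = 3; C(8,9) = 0 (k_i > n_i)
Product: 3 × 0 = 0 ≡ 0 (mod 13)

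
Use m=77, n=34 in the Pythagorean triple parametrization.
(4773, 5236, 7085)

Euclid's formula: a = m² - n², b = 2mn, c = m² + n²
m = 77, n = 34
a = 77² - 34² = 5929 - 1156 = 4773
b = 2 × 77 × 34 = 5236
c = 77² + 34² = 5929 + 1156 = 7085
Verification: 4773² + 5236² = 22781529 + 27415696 = 50197225 = 7085² ✓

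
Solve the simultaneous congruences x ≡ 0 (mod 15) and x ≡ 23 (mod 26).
75

Using Chinese Remainder Theorem:
M = 15 × 26 = 390
M1 = 26, M2 = 15
y1 = 26^(-1) mod 15 = 11
y2 = 15^(-1) mod 26 = 7
x = (0×26×11 + 23×15×7) mod 390 = 75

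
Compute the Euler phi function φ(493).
448

493 = 17 × 29
φ(n) = n × ∏(1 - 1/p) for each prime p dividing n
φ(493) = 493 × (1 - 1/17) × (1 - 1/29) = 448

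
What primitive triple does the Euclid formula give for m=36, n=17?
(1007, 1224, 1585)

Euclid's formula: a = m² - n², b = 2mn, c = m² + n²
m = 36, n = 17
a = 36² - 17² = 1296 - 289 = 1007
b = 2 × 36 × 17 = 1224
c = 36² + 17² = 1296 + 289 = 1585
Verification: 1007² + 1224² = 1014049 + 1498176 = 2512225 = 1585² ✓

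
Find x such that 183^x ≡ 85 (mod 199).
27

Baby-step giant-step with step n = ⌈√199⌉ = 15.
Baby steps 183^j mod 199 (j:value) for j=0..14: 0:1, 1:183, 2:57, 3:83, 4:65, 5:154, 6:123, 7:22, 8:46, 9:60, 10:35, 11:37, 12:5, 13:119, 14:86.
Giant-step multiplier: 183^(-15) ≡ 183^(198-15) = 183^183 ≡ 82 (mod 199).
Giant steps γ_i = 85·82^i mod 199: γ_0=85, γ_1=5 (in table at j=12).
x = i·n + j = 1·15 + 12 = 27.
Check: 183^27 ≡ 85 (mod 199).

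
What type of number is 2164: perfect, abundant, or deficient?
deficient

Proper divisors of 2164: sum = 1 + 2 + 4 + 541 + 1082 = 1630
Since 1630 < 2164, 2164 is deficient.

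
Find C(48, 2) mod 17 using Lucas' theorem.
6

Using Lucas' theorem:
Write n=48 and k=2 in base 17:
n in base 17: [2, 14]
k in base 17: [0, 2]
C(48,2) mod 17 = ∏ C(n_i, k_i) mod 17
Digit binomials (mod 17): C(2,0) = 1; C(14,2) = 91 ≡ 6
Product: 1 × 6 = 6 ≡ 6 (mod 17)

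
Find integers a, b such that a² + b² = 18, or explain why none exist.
3² + 3² (a=3, b=3)

Factorization: 18 = 2 × 3^2
By Fermat: n is sum of two squares iff every prime p ≡ 3 (mod 4) appears to even power.
All primes ≡ 3 (mod 4) appear to even power.
Search a = 0, 1, 2, … for 18 - a² a perfect square: first hit at a = 3: 18 - 9 = 9 = 3².
18 = 3² + 3² = 9 + 9 ✓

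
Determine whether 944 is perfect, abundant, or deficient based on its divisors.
deficient

Proper divisors of 944: sum = 1 + 2 + 4 + 8 + 16 + 59 + 118 + 236 + 472 = 916
Since 916 < 944, 944 is deficient.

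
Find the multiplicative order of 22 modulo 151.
75

151 is prime, so ord(22) divides φ(151) = 150.
Divisors of 150: 1, 2, 3, 5, 6, 10, 15, 25, 30, 50, 75, 150.
Repeated squaring: 22^1 ≡ 22, 22^2 ≡ 31, 22^4 ≡ 55, 22^8 ≡ 5, 22^16 ≡ 25, 22^32 ≡ 21, 22^64 ≡ 139, 22^128 ≡ 144 (mod 151).
Test 22^d mod 151 for each divisor d in increasing order:
22^1 ≡ 22
22^2 ≡ 31
22^3 = 22^2·22^1 ≡ 78
22^5 = 22^4·22^1 ≡ 2
22^6 = 22^4·22^2 ≡ 44
22^10 = 22^8·22^2 ≡ 4
22^15 = 22^8·22^4·22^2·22^1 ≡ 8
22^25 = 22^16·22^8·22^1 ≡ 32
22^30 = 22^16·22^8·22^4·22^2 ≡ 64
22^50 = 22^32·22^16·22^2 ≡ 118
22^75 = 22^64·22^8·22^2·22^1 ≡ 1  ← first divisor giving 1
The order is 75.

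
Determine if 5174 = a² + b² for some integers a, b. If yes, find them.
Not possible

Factorization: 5174 = 2 × 13 × 199
By Fermat: n is sum of two squares iff every prime p ≡ 3 (mod 4) appears to even power.
Prime(s) ≡ 3 (mod 4) with odd exponent: [(199, 1)]
Therefore 5174 cannot be expressed as a² + b².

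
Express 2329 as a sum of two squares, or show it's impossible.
5² + 48² (a=5, b=48)

Factorization: 2329 = 17 × 137
By Fermat: n is sum of two squares iff every prime p ≡ 3 (mod 4) appears to even power.
All primes ≡ 3 (mod 4) appear to even power.
Search a = 0, 1, 2, … for 2329 - a² a perfect square: first hit at a = 5: 2329 - 25 = 2304 = 48².
2329 = 5² + 48² = 25 + 2304 ✓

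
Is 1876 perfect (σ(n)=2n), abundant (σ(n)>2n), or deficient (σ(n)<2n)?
abundant

Proper divisors of 1876: sum = 1 + 2 + 4 + 7 + 14 + 28 + 67 + 134 + 268 + 469 + 938 = 1932
Since 1932 > 1876, 1876 is abundant.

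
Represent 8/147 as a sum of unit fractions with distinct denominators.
1/19 + 1/559 + 1/780644 + 1/1218809328828

Greedy algorithm:
8/147: ceiling(147/8) = 19, use 1/19
5/2793: ceiling(2793/5) = 559, use 1/559
2/1561287: ceiling(1561287/2) = 780644, use 1/780644
1/1218809328828: ceiling(1218809328828/1) = 1218809328828, use 1/1218809328828
Result: 8/147 = 1/19 + 1/559 + 1/780644 + 1/1218809328828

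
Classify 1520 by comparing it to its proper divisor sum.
abundant

Proper divisors of 1520: sum = 1 + 2 + 4 + 5 + 8 + 10 + 16 + 19 + ... + 190 + 304 + 380 + 760 (19 divisors) = 2200
Since 2200 > 1520, 1520 is abundant.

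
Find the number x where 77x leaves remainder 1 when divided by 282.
11

gcd(77, 282) = 1, so the inverse exists.
Extended Euclidean algorithm on (282, 77):
282 = 3 × 77 + 51  ⟹  51 = (1)·282 + (-3)·77
77 = 1 × 51 + 26  ⟹  26 = (-1)·282 + (4)·77
51 = 1 × 26 + 25  ⟹  25 = (2)·282 + (-7)·77
26 = 1 × 25 + 1  ⟹  1 = (-3)·282 + (11)·77
So (11)·77 ≡ 1 (mod 282), i.e. 77^(-1) ≡ 11 (mod 282).
Check: 77 × 11 = 847 ≡ 1 (mod 282)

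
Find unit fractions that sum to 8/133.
1/17 + 1/754 + 1/1704794

Greedy algorithm:
8/133: ceiling(133/8) = 17, use 1/17
3/2261: ceiling(2261/3) = 754, use 1/754
1/1704794: ceiling(1704794/1) = 1704794, use 1/1704794
Result: 8/133 = 1/17 + 1/754 + 1/1704794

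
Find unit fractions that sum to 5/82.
1/17 + 1/465 + 1/648210

Greedy algorithm:
5/82: ceiling(82/5) = 17, use 1/17
3/1394: ceiling(1394/3) = 465, use 1/465
1/648210: ceiling(648210/1) = 648210, use 1/648210
Result: 5/82 = 1/17 + 1/465 + 1/648210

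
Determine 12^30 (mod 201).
24

Repeated squaring. Binary of 30 = 11110.
12^1 ≡ 12 (mod 201); 12^2 ≡ 144 (mod 201); 12^4 ≡ 33 (mod 201); 12^8 ≡ 84 (mod 201); 12^16 ≡ 21 (mod 201)
12^30 = 12^2 × 12^4 × 12^8 × 12^16 ≡ 24 (mod 201)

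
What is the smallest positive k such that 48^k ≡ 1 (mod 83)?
41

83 is prime, so ord(48) divides φ(83) = 82.
Divisors of 82: 1, 2, 41, 82.
Repeated squaring: 48^1 ≡ 48, 48^2 ≡ 63, 48^4 ≡ 68, 48^8 ≡ 59, 48^16 ≡ 78, 48^32 ≡ 25, 48^64 ≡ 44 (mod 83).
Test 48^d mod 83 for each divisor d in increasing order:
48^1 ≡ 48
48^2 ≡ 63
48^41 = 48^32·48^8·48^1 ≡ 1  ← first divisor giving 1
The order is 41.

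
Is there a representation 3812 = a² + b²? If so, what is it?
26² + 56² (a=26, b=56)

Factorization: 3812 = 2^2 × 953
By Fermat: n is sum of two squares iff every prime p ≡ 3 (mod 4) appears to even power.
All primes ≡ 3 (mod 4) appear to even power.
Search a = 0, 1, 2, … for 3812 - a² a perfect square: first hit at a = 26: 3812 - 676 = 3136 = 56².
3812 = 26² + 56² = 676 + 3136 ✓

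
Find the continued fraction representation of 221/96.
[2; 3, 3, 4, 2]

Euclidean algorithm steps:
221 = 2 × 96 + 29
96 = 3 × 29 + 9
29 = 3 × 9 + 2
9 = 4 × 2 + 1
2 = 2 × 1 + 0
Continued fraction: [2; 3, 3, 4, 2]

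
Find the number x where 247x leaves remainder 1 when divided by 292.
279

gcd(247, 292) = 1, so the inverse exists.
Extended Euclidean algorithm on (292, 247):
292 = 1 × 247 + 45  ⟹  45 = (1)·292 + (-1)·247
247 = 5 × 45 + 22  ⟹  22 = (-5)·292 + (6)·247
45 = 2 × 22 + 1  ⟹  1 = (11)·292 + (-13)·247
So (-13)·247 ≡ 1 (mod 292), i.e. 247^(-1) ≡ -13 ≡ 279 (mod 292).
Check: 247 × 279 = 68913 ≡ 1 (mod 292)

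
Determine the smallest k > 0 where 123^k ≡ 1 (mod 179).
178

179 is prime, so ord(123) divides φ(179) = 178.
Divisors of 178: 1, 2, 89, 178.
Repeated squaring: 123^1 ≡ 123, 123^2 ≡ 93, 123^4 ≡ 57, 123^8 ≡ 27, 123^16 ≡ 13, 123^32 ≡ 169, 123^64 ≡ 100, 123^128 ≡ 155 (mod 179).
Test 123^d mod 179 for each divisor d in increasing order:
123^1 ≡ 123
123^2 ≡ 93
123^89 = 123^64·123^16·123^8·123^1 ≡ 178
123^178 = 123^128·123^32·123^16·123^2 ≡ 1  ← first divisor giving 1
The order is 178.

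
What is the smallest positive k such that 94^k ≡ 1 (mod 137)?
136

137 is prime, so ord(94) divides φ(137) = 136.
Divisors of 136: 1, 2, 4, 8, 17, 34, 68, 136.
Repeated squaring: 94^1 ≡ 94, 94^2 ≡ 68, 94^4 ≡ 103, 94^8 ≡ 60, 94^16 ≡ 38, 94^32 ≡ 74, 94^64 ≡ 133, 94^128 ≡ 16 (mod 137).
Test 94^d mod 137 for each divisor d in increasing order:
94^1 ≡ 94
94^2 ≡ 68
94^4 ≡ 103
94^8 ≡ 60
94^17 = 94^16·94^1 ≡ 10
94^34 = 94^32·94^2 ≡ 100
94^68 = 94^64·94^4 ≡ 136
94^136 = 94^128·94^8 ≡ 1  ← first divisor giving 1
The order is 136.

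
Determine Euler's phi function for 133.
108

133 = 7 × 19
φ(n) = n × ∏(1 - 1/p) for each prime p dividing n
φ(133) = 133 × (1 - 1/7) × (1 - 1/19) = 108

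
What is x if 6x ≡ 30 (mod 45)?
x ≡ 5 (mod 15)

gcd(6, 45) = 3, which divides 30, so solutions exist.
Divide through by 3: 2x ≡ 10 (mod 15).
Find 2^(-1) mod 15 by the extended Euclidean algorithm:
15 = 7 × 2 + 1  ⟹  1 = (1)·15 + (-7)·2
So (-7)·2 ≡ 1 (mod 15), i.e. 2^(-1) ≡ -7 ≡ 8 (mod 15).
x ≡ 8 × 10 = 80 ≡ 5 (mod 15).
Check: 6 × 5 = 30 ≡ 30 (mod 45).
x ≡ 5 (mod 15), giving 3 solutions mod 45.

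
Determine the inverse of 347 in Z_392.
331

gcd(347, 392) = 1, so the inverse exists.
Extended Euclidean algorithm on (392, 347):
392 = 1 × 347 + 45  ⟹  45 = (1)·392 + (-1)·347
347 = 7 × 45 + 32  ⟹  32 = (-7)·392 + (8)·347
45 = 1 × 32 + 13  ⟹  13 = (8)·392 + (-9)·347
32 = 2 × 13 + 6  ⟹  6 = (-23)·392 + (26)·347
13 = 2 × 6 + 1  ⟹  1 = (54)·392 + (-61)·347
So (-61)·347 ≡ 1 (mod 392), i.e. 347^(-1) ≡ -61 ≡ 331 (mod 392).
Check: 347 × 331 = 114857 ≡ 1 (mod 392)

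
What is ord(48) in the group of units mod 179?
89

179 is prime, so ord(48) divides φ(179) = 178.
Divisors of 178: 1, 2, 89, 178.
Repeated squaring: 48^1 ≡ 48, 48^2 ≡ 156, 48^4 ≡ 171, 48^8 ≡ 64, 48^16 ≡ 158, 48^32 ≡ 83, 48^64 ≡ 87, 48^128 ≡ 51 (mod 179).
Test 48^d mod 179 for each divisor d in increasing order:
48^1 ≡ 48
48^2 ≡ 156
48^89 = 48^64·48^16·48^8·48^1 ≡ 1  ← first divisor giving 1
The order is 89.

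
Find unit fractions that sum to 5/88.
1/18 + 1/792

Greedy algorithm:
5/88: ceiling(88/5) = 18, use 1/18
1/792: ceiling(792/1) = 792, use 1/792
Result: 5/88 = 1/18 + 1/792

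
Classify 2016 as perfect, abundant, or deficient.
abundant

Proper divisors of 2016: sum = 1 + 2 + 3 + 4 + 6 + 7 + 8 + 9 + ... + 336 + 504 + 672 + 1008 (35 divisors) = 4536
Since 4536 > 2016, 2016 is abundant.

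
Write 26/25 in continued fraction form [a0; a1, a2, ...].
[1; 25]

Euclidean algorithm steps:
26 = 1 × 25 + 1
25 = 25 × 1 + 0
Continued fraction: [1; 25]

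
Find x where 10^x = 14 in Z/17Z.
3

Baby-step giant-step with step n = ⌈√17⌉ = 5.
Baby steps 10^j mod 17 (j:value) for j=0..4: 0:1, 1:10, 2:15, 3:14, 4:4.
h = 14 is already in the table at j=3, so x = 3.
Check: 10^3 ≡ 14 (mod 17).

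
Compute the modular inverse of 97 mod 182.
167

gcd(97, 182) = 1, so the inverse exists.
Extended Euclidean algorithm on (182, 97):
182 = 1 × 97 + 85  ⟹  85 = (1)·182 + (-1)·97
97 = 1 × 85 + 12  ⟹  12 = (-1)·182 + (2)·97
85 = 7 × 12 + 1  ⟹  1 = (8)·182 + (-15)·97
So (-15)·97 ≡ 1 (mod 182), i.e. 97^(-1) ≡ -15 ≡ 167 (mod 182).
Check: 97 × 167 = 16199 ≡ 1 (mod 182)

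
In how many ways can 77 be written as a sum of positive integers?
10619863

p(n) counts ways to write n as a sum of positive integers (order ignored).
Euler's pentagonal recurrence: p(k) = p(k-1) + p(k-2) - p(k-5) - p(k-7) + p(k-12) + p(k-15) - ... (offsets j(3j∓1)/2, signs ++--, p(0)=1, p(<0)=0).
DP table for k = 0..76: p(0)=1, p(1)=1, p(2)=2, p(3)=3, p(4)=5, p(5)=7, p(6)=11, p(7)=15, p(8)=22, p(9)=30, p(10)=42, p(11)=56, p(12)=77, p(13)=101, p(14)=135, p(15)=176, p(16)=231, p(17)=297, p(18)=385, p(19)=490, p(20)=627, p(21)=792, p(22)=1002, p(23)=1255, p(24)=1575, p(25)=1958, p(26)=2436, p(27)=3010, p(28)=3718, p(29)=4565, p(30)=5604, p(31)=6842, p(32)=8349, p(33)=10143, p(34)=12310, p(35)=14883, p(36)=17977, p(37)=21637, p(38)=26015, p(39)=31185, p(40)=37338, p(41)=44583, p(42)=53174, p(43)=63261, p(44)=75175, p(45)=89134, p(46)=105558, p(47)=124754, p(48)=147273, p(49)=173525, p(50)=204226, p(51)=239943, p(52)=281589, p(53)=329931, p(54)=386155, p(55)=451276, p(56)=526823, p(57)=614154, p(58)=715220, p(59)=831820, p(60)=966467, p(61)=1121505, p(62)=1300156, p(63)=1505499, p(64)=1741630, p(65)=2012558, p(66)=2323520, p(67)=2679689, p(68)=3087735, p(69)=3554345, p(70)=4087968, p(71)=4697205, p(72)=5392783, p(73)=6185689, p(74)=7089500, p(75)=8118264, p(76)=9289091.
Final step: p(77) = p(76) + p(75) - p(72) - p(70) + p(65) + p(62) - p(55) - p(51) + p(42) + p(37) - p(26) - p(20) + p(7) + p(0)
= 9289091 + 8118264 - 5392783 - 4087968 + 2012558 + 1300156 - 451276 - 239943 + 53174 + 21637 - 2436 - 627 + 15 + 1
= 10619863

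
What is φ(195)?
96

195 = 3 × 5 × 13
φ(n) = n × ∏(1 - 1/p) for each prime p dividing n
φ(195) = 195 × (1 - 1/3) × (1 - 1/5) × (1 - 1/13) = 96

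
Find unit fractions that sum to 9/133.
1/15 + 1/998 + 1/1991010

Greedy algorithm:
9/133: ceiling(133/9) = 15, use 1/15
2/1995: ceiling(1995/2) = 998, use 1/998
1/1991010: ceiling(1991010/1) = 1991010, use 1/1991010
Result: 9/133 = 1/15 + 1/998 + 1/1991010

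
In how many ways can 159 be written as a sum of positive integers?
97662728555

p(n) counts ways to write n as a sum of positive integers (order ignored).
Euler's pentagonal recurrence: p(k) = p(k-1) + p(k-2) - p(k-5) - p(k-7) + p(k-12) + p(k-15) - ... (offsets j(3j∓1)/2, signs ++--, p(0)=1, p(<0)=0).
DP table for k = 0..158: p(0)=1, p(1)=1, p(2)=2, p(3)=3, p(4)=5, p(5)=7, p(6)=11, p(7)=15, p(8)=22, p(9)=30, p(10)=42, p(11)=56, p(12)=77, p(13)=101, p(14)=135, p(15)=176, p(16)=231, p(17)=297, p(18)=385, p(19)=490, p(20)=627, p(21)=792, p(22)=1002, p(23)=1255, p(24)=1575, p(25)=1958, p(26)=2436, p(27)=3010, p(28)=3718, p(29)=4565, p(30)=5604, p(31)=6842, p(32)=8349, p(33)=10143, p(34)=12310, p(35)=14883, p(36)=17977, p(37)=21637, p(38)=26015, p(39)=31185, p(40)=37338, p(41)=44583, p(42)=53174, p(43)=63261, p(44)=75175, p(45)=89134, p(46)=105558, p(47)=124754, p(48)=147273, p(49)=173525, p(50)=204226, p(51)=239943, p(52)=281589, p(53)=329931, p(54)=386155, p(55)=451276, p(56)=526823, p(57)=614154, p(58)=715220, p(59)=831820, p(60)=966467, p(61)=1121505, p(62)=1300156, p(63)=1505499, p(64)=1741630, p(65)=2012558, p(66)=2323520, p(67)=2679689, p(68)=3087735, p(69)=3554345, p(70)=4087968, p(71)=4697205, p(72)=5392783, p(73)=6185689, p(74)=7089500, p(75)=8118264, p(76)=9289091, p(77)=10619863, p(78)=12132164, p(79)=13848650, p(80)=15796476, p(81)=18004327, p(82)=20506255, p(83)=23338469, p(84)=26543660, p(85)=30167357, p(86)=34262962, p(87)=38887673, p(88)=44108109, p(89)=49995925, p(90)=56634173, p(91)=64112359, p(92)=72533807, p(93)=82010177, p(94)=92669720, p(95)=104651419, p(96)=118114304, p(97)=133230930, p(98)=150198136, p(99)=169229875, p(100)=190569292, p(101)=214481126, p(102)=241265379, p(103)=271248950, p(104)=304801365, p(105)=342325709, p(106)=384276336, p(107)=431149389, p(108)=483502844, p(109)=541946240, p(110)=607163746, p(111)=679903203, p(112)=761002156, p(113)=851376628, p(114)=952050665, p(115)=1064144451, p(116)=1188908248, p(117)=1327710076, p(118)=1482074143, p(119)=1653668665, p(120)=1844349560, p(121)=2056148051, p(122)=2291320912, p(123)=2552338241, p(124)=2841940500, p(125)=3163127352, p(126)=3519222692, p(127)=3913864295, p(128)=4351078600, p(129)=4835271870, p(130)=5371315400, p(131)=5964539504, p(132)=6620830889, p(133)=7346629512, p(134)=8149040695, p(135)=9035836076, p(136)=10015581680, p(137)=11097645016, p(138)=12292341831, p(139)=13610949895, p(140)=15065878135, p(141)=16670689208, p(142)=18440293320, p(143)=20390982757, p(144)=22540654445, p(145)=24908858009, p(146)=27517052599, p(147)=30388671978, p(148)=33549419497, p(149)=37027355200, p(150)=40853235313, p(151)=45060624582, p(152)=49686288421, p(153)=54770336324, p(154)=60356673280, p(155)=66493182097, p(156)=73232243759, p(157)=80630964769, p(158)=88751778802.
Final step: p(159) = p(158) + p(157) - p(154) - p(152) + p(147) + p(144) - p(137) - p(133) + p(124) + p(119) - p(108) - p(102) + p(89) + p(82) - p(67) - p(59) + p(42) + p(33) - p(14) - p(4)
= 88751778802 + 80630964769 - 60356673280 - 49686288421 + 30388671978 + 22540654445 - 11097645016 - 7346629512 + 2841940500 + 1653668665 - 483502844 - 241265379 + 49995925 + 20506255 - 2679689 - 831820 + 53174 + 10143 - 135 - 5
= 97662728555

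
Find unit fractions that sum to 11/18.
1/2 + 1/9

Greedy algorithm:
11/18: ceiling(18/11) = 2, use 1/2
1/9: ceiling(9/1) = 9, use 1/9
Result: 11/18 = 1/2 + 1/9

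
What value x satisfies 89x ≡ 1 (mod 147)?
38

gcd(89, 147) = 1, so the inverse exists.
Extended Euclidean algorithm on (147, 89):
147 = 1 × 89 + 58  ⟹  58 = (1)·147 + (-1)·89
89 = 1 × 58 + 31  ⟹  31 = (-1)·147 + (2)·89
58 = 1 × 31 + 27  ⟹  27 = (2)·147 + (-3)·89
31 = 1 × 27 + 4  ⟹  4 = (-3)·147 + (5)·89
27 = 6 × 4 + 3  ⟹  3 = (20)·147 + (-33)·89
4 = 1 × 3 + 1  ⟹  1 = (-23)·147 + (38)·89
So (38)·89 ≡ 1 (mod 147), i.e. 89^(-1) ≡ 38 (mod 147).
Check: 89 × 38 = 3382 ≡ 1 (mod 147)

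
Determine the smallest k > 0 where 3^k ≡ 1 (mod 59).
29

59 is prime, so ord(3) divides φ(59) = 58.
Divisors of 58: 1, 2, 29, 58.
Repeated squaring: 3^1 ≡ 3, 3^2 ≡ 9, 3^4 ≡ 22, 3^8 ≡ 12, 3^16 ≡ 26, 3^32 ≡ 27 (mod 59).
Test 3^d mod 59 for each divisor d in increasing order:
3^1 ≡ 3
3^2 ≡ 9
3^29 = 3^16·3^8·3^4·3^1 ≡ 1  ← first divisor giving 1
The order is 29.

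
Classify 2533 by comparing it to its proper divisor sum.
deficient

Proper divisors of 2533: sum = 1 + 17 + 149 = 167
Since 167 < 2533, 2533 is deficient.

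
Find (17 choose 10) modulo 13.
0

Using Lucas' theorem:
Write n=17 and k=10 in base 13:
n in base 13: [1, 4]
k in base 13: [0, 10]
C(17,10) mod 13 = ∏ C(n_i, k_i) mod 13
Digit binomials (mod 13): C(1,0) = 1; C(4,10) = 0 (k_i > n_i)
Product: 1 × 0 = 0 ≡ 0 (mod 13)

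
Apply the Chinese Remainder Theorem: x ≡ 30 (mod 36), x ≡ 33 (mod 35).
138

Using Chinese Remainder Theorem:
M = 36 × 35 = 1260
M1 = 35, M2 = 36
y1 = 35^(-1) mod 36 = 35
y2 = 36^(-1) mod 35 = 1
x = (30×35×35 + 33×36×1) mod 1260 = 138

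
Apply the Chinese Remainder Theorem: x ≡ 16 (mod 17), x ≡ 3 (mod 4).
67

Using Chinese Remainder Theorem:
M = 17 × 4 = 68
M1 = 4, M2 = 17
y1 = 4^(-1) mod 17 = 13
y2 = 17^(-1) mod 4 = 1
x = (16×4×13 + 3×17×1) mod 68 = 67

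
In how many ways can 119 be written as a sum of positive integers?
1653668665

p(n) counts ways to write n as a sum of positive integers (order ignored).
Euler's pentagonal recurrence: p(k) = p(k-1) + p(k-2) - p(k-5) - p(k-7) + p(k-12) + p(k-15) - ... (offsets j(3j∓1)/2, signs ++--, p(0)=1, p(<0)=0).
DP table for k = 0..118: p(0)=1, p(1)=1, p(2)=2, p(3)=3, p(4)=5, p(5)=7, p(6)=11, p(7)=15, p(8)=22, p(9)=30, p(10)=42, p(11)=56, p(12)=77, p(13)=101, p(14)=135, p(15)=176, p(16)=231, p(17)=297, p(18)=385, p(19)=490, p(20)=627, p(21)=792, p(22)=1002, p(23)=1255, p(24)=1575, p(25)=1958, p(26)=2436, p(27)=3010, p(28)=3718, p(29)=4565, p(30)=5604, p(31)=6842, p(32)=8349, p(33)=10143, p(34)=12310, p(35)=14883, p(36)=17977, p(37)=21637, p(38)=26015, p(39)=31185, p(40)=37338, p(41)=44583, p(42)=53174, p(43)=63261, p(44)=75175, p(45)=89134, p(46)=105558, p(47)=124754, p(48)=147273, p(49)=173525, p(50)=204226, p(51)=239943, p(52)=281589, p(53)=329931, p(54)=386155, p(55)=451276, p(56)=526823, p(57)=614154, p(58)=715220, p(59)=831820, p(60)=966467, p(61)=1121505, p(62)=1300156, p(63)=1505499, p(64)=1741630, p(65)=2012558, p(66)=2323520, p(67)=2679689, p(68)=3087735, p(69)=3554345, p(70)=4087968, p(71)=4697205, p(72)=5392783, p(73)=6185689, p(74)=7089500, p(75)=8118264, p(76)=9289091, p(77)=10619863, p(78)=12132164, p(79)=13848650, p(80)=15796476, p(81)=18004327, p(82)=20506255, p(83)=23338469, p(84)=26543660, p(85)=30167357, p(86)=34262962, p(87)=38887673, p(88)=44108109, p(89)=49995925, p(90)=56634173, p(91)=64112359, p(92)=72533807, p(93)=82010177, p(94)=92669720, p(95)=104651419, p(96)=118114304, p(97)=133230930, p(98)=150198136, p(99)=169229875, p(100)=190569292, p(101)=214481126, p(102)=241265379, p(103)=271248950, p(104)=304801365, p(105)=342325709, p(106)=384276336, p(107)=431149389, p(108)=483502844, p(109)=541946240, p(110)=607163746, p(111)=679903203, p(112)=761002156, p(113)=851376628, p(114)=952050665, p(115)=1064144451, p(116)=1188908248, p(117)=1327710076, p(118)=1482074143.
Final step: p(119) = p(118) + p(117) - p(114) - p(112) + p(107) + p(104) - p(97) - p(93) + p(84) + p(79) - p(68) - p(62) + p(49) + p(42) - p(27) - p(19) + p(2)
= 1482074143 + 1327710076 - 952050665 - 761002156 + 431149389 + 304801365 - 133230930 - 82010177 + 26543660 + 13848650 - 3087735 - 1300156 + 173525 + 53174 - 3010 - 490 + 2
= 1653668665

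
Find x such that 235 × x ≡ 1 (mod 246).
67

gcd(235, 246) = 1, so the inverse exists.
Extended Euclidean algorithm on (246, 235):
246 = 1 × 235 + 11  ⟹  11 = (1)·246 + (-1)·235
235 = 21 × 11 + 4  ⟹  4 = (-21)·246 + (22)·235
11 = 2 × 4 + 3  ⟹  3 = (43)·246 + (-45)·235
4 = 1 × 3 + 1  ⟹  1 = (-64)·246 + (67)·235
So (67)·235 ≡ 1 (mod 246), i.e. 235^(-1) ≡ 67 (mod 246).
Check: 235 × 67 = 15745 ≡ 1 (mod 246)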